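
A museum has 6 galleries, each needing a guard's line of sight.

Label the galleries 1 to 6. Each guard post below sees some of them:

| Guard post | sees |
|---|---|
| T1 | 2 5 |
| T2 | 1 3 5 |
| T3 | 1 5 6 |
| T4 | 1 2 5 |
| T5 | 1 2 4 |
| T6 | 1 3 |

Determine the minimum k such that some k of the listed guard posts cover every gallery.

T3 and T5 and T6 together: T3 ∪ T5 ∪ T6 = {1, 2, 3, 4, 5, 6} — every gallery is covered.
Only T5 contains 4, so T5 is forced; the remaining 3 galleries need at least 2 more guard posts (each remaining guard post adds at most 2) — so at least 3 guard posts are needed, and 3 is optimal.

3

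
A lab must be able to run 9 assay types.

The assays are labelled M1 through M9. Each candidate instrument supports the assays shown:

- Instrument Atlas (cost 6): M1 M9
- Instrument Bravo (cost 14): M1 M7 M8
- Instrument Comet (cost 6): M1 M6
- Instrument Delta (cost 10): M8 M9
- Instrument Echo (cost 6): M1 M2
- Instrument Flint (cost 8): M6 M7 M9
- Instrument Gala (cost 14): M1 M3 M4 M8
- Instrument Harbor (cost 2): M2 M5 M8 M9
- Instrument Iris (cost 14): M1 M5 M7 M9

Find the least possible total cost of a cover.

24

Flint, Gala, Harbor together cover every assay (Flint ∪ Gala ∪ Harbor = {M1, M2, M3, M4, M5, M6, M7, M8, M9}); total cost 8 + 14 + 2 = 24.
The greedy pick Harbor, Comet, Gala, Flint costs 30; no covering selection beats 24.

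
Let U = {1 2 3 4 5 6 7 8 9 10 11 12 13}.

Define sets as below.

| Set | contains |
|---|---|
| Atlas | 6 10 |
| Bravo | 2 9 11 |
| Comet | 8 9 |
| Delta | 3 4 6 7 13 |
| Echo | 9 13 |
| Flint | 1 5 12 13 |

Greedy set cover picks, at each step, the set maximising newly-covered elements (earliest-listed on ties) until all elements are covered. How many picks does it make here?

5

Greedy: pick Delta (covers 5 new) → pick Bravo (covers 3 new) → pick Flint (covers 3 new) → pick Atlas (covers 1 new) → pick Comet (covers 1 new). Total picks: 5.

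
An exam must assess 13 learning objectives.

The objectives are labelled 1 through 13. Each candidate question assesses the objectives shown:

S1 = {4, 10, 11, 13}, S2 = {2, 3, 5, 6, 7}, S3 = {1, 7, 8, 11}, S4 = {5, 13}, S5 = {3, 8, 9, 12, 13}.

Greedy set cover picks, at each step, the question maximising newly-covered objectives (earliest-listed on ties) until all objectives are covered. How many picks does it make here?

4

Greedy: pick S2 (covers 5 new) → pick S1 (covers 4 new) → pick S5 (covers 3 new) → pick S3 (covers 1 new). Total picks: 4.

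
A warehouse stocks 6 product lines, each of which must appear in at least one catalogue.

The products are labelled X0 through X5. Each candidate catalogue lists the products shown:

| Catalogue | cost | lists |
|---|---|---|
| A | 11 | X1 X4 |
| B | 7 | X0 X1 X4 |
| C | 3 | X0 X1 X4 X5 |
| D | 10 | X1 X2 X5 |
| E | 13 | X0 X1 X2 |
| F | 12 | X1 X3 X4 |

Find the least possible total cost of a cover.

C, D, F together cover every product (C ∪ D ∪ F = {X0, X1, X2, X3, X4, X5}); total cost 3 + 10 + 12 = 25.
No covering selection has total cost below 25.

25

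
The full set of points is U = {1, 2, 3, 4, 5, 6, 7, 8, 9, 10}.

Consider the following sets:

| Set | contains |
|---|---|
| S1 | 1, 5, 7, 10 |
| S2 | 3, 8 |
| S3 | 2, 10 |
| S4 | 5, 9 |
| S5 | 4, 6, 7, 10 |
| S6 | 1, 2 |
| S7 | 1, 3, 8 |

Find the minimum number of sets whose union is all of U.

4

Take {S3, S4, S5, S7}. Their union is {1, 2, 3, 4, 5, 6, 7, 8, 9, 10}, which is all 10 points.
No 3 of the 7 sets cover everything (all 35 combinations miss at least one point), so 4 is optimal.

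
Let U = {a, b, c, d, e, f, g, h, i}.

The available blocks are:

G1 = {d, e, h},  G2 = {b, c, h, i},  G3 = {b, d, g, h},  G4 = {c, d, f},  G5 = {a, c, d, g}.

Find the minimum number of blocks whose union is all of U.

G1, G2, G4, and G5 cover everything between them: the union {a, b, c, d, e, f, g, h, i} is all of U.
No 3 of the 5 blocks cover everything (all 10 combinations miss at least one element), so 4 is optimal.

4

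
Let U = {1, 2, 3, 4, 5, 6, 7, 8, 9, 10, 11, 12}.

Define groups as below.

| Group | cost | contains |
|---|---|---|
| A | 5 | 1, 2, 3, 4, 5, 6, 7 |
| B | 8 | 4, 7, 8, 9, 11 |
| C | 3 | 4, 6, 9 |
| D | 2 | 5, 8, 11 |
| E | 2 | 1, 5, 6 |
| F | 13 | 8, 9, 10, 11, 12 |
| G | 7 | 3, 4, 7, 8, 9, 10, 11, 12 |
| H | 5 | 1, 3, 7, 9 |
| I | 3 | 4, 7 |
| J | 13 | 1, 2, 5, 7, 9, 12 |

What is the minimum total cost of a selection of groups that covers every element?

12

A, G together cover every element (A ∪ G = {1, 2, 3, 4, 5, 6, 7, 8, 9, 10, 11, 12}); total cost 5 + 7 = 12.
The greedy pick D, A, G costs 14; no covering selection beats 12.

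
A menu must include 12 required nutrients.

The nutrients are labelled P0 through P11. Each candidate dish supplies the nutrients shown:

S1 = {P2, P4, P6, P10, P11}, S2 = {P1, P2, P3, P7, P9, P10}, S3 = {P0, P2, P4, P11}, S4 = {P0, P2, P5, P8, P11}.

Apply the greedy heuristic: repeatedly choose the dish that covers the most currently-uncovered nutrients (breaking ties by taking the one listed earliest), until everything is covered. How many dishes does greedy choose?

Greedy: pick S2 (covers 6 new) → pick S4 (covers 4 new) → pick S1 (covers 2 new). Total picks: 3.

3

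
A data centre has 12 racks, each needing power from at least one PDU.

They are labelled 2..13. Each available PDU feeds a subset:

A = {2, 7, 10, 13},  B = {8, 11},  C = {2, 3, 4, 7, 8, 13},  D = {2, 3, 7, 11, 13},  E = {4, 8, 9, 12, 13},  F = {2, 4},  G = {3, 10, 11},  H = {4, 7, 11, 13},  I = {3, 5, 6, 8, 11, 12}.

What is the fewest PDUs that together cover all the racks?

3

A and E and I together: A ∪ E ∪ I = {2, 3, 4, 5, 6, 7, 8, 9, 10, 11, 12, 13} — every rack is covered.
Only I contains 5, so I is forced; the remaining 6 racks need at least 2 more PDUs (each remaining PDU adds at most 4) — so at least 3 PDUs are needed, and 3 is optimal.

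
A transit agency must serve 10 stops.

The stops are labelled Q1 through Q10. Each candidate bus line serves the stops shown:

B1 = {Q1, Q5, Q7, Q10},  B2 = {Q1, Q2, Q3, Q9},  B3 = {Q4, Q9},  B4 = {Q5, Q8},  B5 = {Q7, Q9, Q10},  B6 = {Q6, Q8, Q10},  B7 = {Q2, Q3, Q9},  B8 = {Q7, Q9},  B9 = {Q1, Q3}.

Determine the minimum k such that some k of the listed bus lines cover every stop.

4

Take {B1, B2, B3, B6}. Their union is {Q1, Q2, Q3, Q4, Q5, Q6, Q7, Q8, Q9, Q10}, which is all 10 stops.
No 3 of the 9 bus lines cover everything (all 84 combinations miss at least one stop), so 4 is optimal.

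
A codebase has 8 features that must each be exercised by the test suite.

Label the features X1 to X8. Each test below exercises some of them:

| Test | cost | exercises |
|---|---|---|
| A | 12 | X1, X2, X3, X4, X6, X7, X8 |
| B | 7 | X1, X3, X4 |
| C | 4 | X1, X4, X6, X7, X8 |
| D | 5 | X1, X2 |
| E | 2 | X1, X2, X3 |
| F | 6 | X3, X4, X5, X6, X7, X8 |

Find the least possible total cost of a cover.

8

E, F together cover every feature (E ∪ F = {X1, X2, X3, X4, X5, X6, X7, X8}); total cost 2 + 6 = 8.
The greedy pick E, C, F costs 12; no covering selection beats 8.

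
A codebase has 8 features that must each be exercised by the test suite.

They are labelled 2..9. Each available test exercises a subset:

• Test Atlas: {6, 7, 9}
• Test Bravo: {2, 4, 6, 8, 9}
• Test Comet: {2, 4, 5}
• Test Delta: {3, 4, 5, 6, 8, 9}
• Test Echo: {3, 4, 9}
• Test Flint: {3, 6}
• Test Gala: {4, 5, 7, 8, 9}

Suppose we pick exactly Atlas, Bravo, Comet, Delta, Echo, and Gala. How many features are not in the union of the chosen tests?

0

Union of Atlas, Bravo, Comet, Delta, Echo, Gala = {2, 3, 4, 5, 6, 7, 8, 9} — that's every feature, so 0 are uncovered.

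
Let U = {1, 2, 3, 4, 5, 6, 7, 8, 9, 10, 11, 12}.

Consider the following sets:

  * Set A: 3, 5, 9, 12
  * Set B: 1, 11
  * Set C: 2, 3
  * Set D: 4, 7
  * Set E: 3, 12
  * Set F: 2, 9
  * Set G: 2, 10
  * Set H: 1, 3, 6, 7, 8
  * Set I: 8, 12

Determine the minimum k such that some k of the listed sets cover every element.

A, B, D, G, and H cover everything between them: the union {1, 2, 3, 4, 5, 6, 7, 8, 9, 10, 11, 12} is all of U.
No 4 of the 9 sets cover everything (all 126 combinations miss at least one element), so 5 is optimal.

5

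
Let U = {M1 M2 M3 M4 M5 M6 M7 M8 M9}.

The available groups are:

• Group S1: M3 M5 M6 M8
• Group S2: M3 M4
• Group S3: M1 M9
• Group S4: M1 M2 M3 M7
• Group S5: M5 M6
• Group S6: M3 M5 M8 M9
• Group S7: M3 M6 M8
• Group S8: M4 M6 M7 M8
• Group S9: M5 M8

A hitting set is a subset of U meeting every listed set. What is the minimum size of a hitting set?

4

Take H = {M1, M3, M5, M7}. Each listed group contains at least one of these, so H is a hitting set of size 4.
No choice of 3 items meets every group, so 4 is the minimum.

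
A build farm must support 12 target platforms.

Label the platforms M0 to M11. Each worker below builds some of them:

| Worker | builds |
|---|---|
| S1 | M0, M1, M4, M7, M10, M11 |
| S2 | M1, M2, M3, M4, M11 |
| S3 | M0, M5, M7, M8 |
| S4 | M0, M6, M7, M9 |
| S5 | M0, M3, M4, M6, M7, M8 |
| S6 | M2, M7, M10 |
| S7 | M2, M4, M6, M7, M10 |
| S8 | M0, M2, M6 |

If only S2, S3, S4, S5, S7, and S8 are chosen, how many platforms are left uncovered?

Union of S2, S3, S4, S5, S7, S8 = {M0, M1, M2, M3, M4, M5, M6, M7, M8, M9, M10, M11} — that's every platform, so 0 are uncovered.

0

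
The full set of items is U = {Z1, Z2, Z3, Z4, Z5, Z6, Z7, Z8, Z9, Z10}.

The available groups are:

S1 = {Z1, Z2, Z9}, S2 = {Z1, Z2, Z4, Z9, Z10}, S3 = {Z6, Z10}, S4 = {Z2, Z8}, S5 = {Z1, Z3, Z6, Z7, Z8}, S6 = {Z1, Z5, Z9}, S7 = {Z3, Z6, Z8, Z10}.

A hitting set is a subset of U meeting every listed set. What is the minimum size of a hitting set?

The 3 items {Z2, Z6, Z9} hit every group.
The groups S3, S4, S6 are pairwise disjoint, so any hitting set needs a separate item for each — at least 3. Hence 3 is optimal.

3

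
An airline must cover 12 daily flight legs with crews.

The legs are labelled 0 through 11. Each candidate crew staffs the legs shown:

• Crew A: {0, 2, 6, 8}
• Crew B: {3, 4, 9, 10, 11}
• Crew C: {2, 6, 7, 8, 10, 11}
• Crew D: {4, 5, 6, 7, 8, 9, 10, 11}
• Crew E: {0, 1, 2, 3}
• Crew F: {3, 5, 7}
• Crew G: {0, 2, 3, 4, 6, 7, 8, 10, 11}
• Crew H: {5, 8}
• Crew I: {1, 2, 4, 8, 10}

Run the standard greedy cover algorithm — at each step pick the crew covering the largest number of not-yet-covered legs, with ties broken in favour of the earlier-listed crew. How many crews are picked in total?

Greedy: pick G (covers 9 new) → pick D (covers 2 new) → pick E (covers 1 new). Total picks: 3.
(The true minimum cover uses only 2 crews, so greedy is not optimal here.)

3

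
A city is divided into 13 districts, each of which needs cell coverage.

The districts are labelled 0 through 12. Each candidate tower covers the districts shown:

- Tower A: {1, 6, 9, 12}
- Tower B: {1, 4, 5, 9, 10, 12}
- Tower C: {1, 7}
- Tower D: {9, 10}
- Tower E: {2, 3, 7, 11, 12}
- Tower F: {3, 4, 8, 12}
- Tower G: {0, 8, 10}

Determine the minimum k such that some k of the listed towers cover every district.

4

Take {A, B, E, G}. Their union is {0, 1, 2, 3, 4, 5, 6, 7, 8, 9, 10, 11, 12}, which is all 13 districts.
Only A contains 6, so A is forced; the remaining 9 districts need at least 3 more towers (each remaining tower adds at most 4) — so at least 4 towers are needed, and 4 is optimal.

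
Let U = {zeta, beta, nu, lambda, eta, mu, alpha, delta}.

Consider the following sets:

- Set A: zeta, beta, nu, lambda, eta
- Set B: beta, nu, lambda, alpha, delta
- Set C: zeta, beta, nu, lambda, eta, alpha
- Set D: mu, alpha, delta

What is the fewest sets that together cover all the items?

Take {A, D}. Their union is {zeta, beta, nu, lambda, eta, mu, alpha, delta}, which is all 8 items.
No single set has all 8 items (the largest, C, has 6), so 2 is optimal.

2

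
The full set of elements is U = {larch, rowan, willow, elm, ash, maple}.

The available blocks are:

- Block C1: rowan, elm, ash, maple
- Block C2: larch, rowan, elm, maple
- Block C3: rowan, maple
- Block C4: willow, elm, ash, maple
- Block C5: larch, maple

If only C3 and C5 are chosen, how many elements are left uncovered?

Union of C3, C5 = {larch, rowan, maple}.
Not covered: willow, elm, ash — 3 elements.

3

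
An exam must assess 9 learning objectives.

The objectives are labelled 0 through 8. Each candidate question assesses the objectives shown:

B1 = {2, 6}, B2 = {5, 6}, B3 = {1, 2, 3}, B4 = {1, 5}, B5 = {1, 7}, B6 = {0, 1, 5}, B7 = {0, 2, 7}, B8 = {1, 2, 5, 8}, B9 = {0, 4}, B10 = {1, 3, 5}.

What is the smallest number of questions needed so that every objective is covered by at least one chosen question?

B1 and B3 and B7 and B8 and B9 together: B1 ∪ B3 ∪ B7 ∪ B8 ∪ B9 = {0, 1, 2, 3, 4, 5, 6, 7, 8} — every objective is covered.
No 4 of the 10 questions cover everything (all 210 combinations miss at least one objective), so 5 is optimal.

5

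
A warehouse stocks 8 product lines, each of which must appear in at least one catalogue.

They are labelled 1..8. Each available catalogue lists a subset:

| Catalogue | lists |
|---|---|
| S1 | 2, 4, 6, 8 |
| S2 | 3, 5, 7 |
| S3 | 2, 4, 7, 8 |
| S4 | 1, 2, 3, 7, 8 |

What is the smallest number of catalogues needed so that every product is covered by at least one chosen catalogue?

3

S1 and S2 and S4 together: S1 ∪ S2 ∪ S4 = {1, 2, 3, 4, 5, 6, 7, 8} — every product is covered.
Only S4 contains 1, so S4 is forced; the remaining 3 products need at least 2 more catalogues (each remaining catalogue adds at most 2) — so at least 3 catalogues are needed, and 3 is optimal.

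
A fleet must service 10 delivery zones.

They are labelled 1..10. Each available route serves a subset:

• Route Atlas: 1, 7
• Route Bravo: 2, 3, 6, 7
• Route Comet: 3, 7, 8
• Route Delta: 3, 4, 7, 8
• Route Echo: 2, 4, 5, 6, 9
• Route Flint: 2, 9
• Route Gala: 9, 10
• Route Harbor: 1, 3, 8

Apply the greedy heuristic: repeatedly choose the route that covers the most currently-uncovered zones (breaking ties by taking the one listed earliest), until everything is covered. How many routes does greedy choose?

Greedy: pick Echo (covers 5 new) → pick Comet (covers 3 new) → pick Atlas (covers 1 new) → pick Gala (covers 1 new). Total picks: 4.

4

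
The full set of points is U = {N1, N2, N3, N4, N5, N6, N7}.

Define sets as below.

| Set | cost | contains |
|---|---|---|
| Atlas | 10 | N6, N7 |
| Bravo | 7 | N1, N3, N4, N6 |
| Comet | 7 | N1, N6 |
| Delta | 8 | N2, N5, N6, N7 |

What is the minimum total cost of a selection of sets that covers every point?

Bravo, Delta together cover every point (Bravo ∪ Delta = {N1, N2, N3, N4, N5, N6, N7}); total cost 7 + 8 = 15.
No covering selection has total cost below 15.

15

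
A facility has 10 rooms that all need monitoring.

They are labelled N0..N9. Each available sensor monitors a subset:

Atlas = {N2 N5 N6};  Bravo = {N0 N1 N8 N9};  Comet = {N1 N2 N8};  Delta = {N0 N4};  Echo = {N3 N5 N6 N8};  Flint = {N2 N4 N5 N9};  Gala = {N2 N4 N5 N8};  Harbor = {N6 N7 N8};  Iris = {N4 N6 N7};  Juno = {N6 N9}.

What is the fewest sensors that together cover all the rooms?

4

Bravo and Echo and Flint and Iris together: Bravo ∪ Echo ∪ Flint ∪ Iris = {N0, N1, N2, N3, N4, N5, N6, N7, N8, N9} — every room is covered.
No 3 of the 10 sensors cover everything (all 120 combinations miss at least one room), so 4 is optimal.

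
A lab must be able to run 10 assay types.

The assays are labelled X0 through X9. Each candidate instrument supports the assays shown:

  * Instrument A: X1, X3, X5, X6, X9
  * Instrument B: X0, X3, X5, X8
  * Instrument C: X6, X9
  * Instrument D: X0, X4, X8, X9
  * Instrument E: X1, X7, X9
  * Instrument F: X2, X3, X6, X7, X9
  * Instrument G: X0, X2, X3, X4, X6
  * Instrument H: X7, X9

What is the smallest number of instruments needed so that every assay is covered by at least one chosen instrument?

A and D and F together: A ∪ D ∪ F = {X0, X1, X2, X3, X4, X5, X6, X7, X8, X9} — every assay is covered.
No 2 of the 8 instruments cover everything (all 28 combinations miss at least one assay), so 3 is optimal.

3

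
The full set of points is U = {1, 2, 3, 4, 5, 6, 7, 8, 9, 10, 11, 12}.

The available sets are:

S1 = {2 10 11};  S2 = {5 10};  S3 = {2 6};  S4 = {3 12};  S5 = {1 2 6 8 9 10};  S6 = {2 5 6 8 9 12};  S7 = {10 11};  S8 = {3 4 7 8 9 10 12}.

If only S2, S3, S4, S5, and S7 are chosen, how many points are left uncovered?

Union of S2, S3, S4, S5, S7 = {1, 2, 3, 5, 6, 8, 9, 10, 11, 12}.
Not covered: 4, 7 — 2 points.

2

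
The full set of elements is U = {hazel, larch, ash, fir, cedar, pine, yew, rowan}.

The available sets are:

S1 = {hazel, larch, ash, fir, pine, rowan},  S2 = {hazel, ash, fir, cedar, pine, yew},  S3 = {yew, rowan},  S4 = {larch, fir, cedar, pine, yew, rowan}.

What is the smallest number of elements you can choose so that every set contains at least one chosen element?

2

H = {larch, yew} meets every set (each contains at least one member of H), and |H| = 2.
No single element lies in every set, so at least 2 are needed and 2 is optimal.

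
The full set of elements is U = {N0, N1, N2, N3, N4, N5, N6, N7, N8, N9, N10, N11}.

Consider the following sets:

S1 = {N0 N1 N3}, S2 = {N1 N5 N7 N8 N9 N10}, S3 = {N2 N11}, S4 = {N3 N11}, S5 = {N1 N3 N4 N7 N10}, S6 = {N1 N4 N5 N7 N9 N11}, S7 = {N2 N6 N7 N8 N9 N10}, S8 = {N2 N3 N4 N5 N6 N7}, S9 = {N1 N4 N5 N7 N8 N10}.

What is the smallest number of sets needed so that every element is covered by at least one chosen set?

3

S1, S6, and S7 cover everything between them: the union {N0, N1, N2, N3, N4, N5, N6, N7, N8, N9, N10, N11} is all of U.
Only S1 contains N0, so S1 is forced; the remaining 9 elements need at least 2 more sets (each remaining set adds at most 6) — so at least 3 sets are needed, and 3 is optimal.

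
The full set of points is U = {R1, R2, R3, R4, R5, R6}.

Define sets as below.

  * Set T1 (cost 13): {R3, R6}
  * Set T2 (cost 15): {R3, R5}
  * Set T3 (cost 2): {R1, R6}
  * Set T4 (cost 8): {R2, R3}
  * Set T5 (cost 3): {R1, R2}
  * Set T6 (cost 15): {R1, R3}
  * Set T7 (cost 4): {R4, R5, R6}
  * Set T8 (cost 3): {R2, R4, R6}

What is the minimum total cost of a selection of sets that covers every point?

T3, T4, T7 together cover every point (T3 ∪ T4 ∪ T7 = {R1, R2, R3, R4, R5, R6}); total cost 2 + 8 + 4 = 14.
The greedy pick T3, T8, T7, T4 costs 17; no covering selection beats 14.

14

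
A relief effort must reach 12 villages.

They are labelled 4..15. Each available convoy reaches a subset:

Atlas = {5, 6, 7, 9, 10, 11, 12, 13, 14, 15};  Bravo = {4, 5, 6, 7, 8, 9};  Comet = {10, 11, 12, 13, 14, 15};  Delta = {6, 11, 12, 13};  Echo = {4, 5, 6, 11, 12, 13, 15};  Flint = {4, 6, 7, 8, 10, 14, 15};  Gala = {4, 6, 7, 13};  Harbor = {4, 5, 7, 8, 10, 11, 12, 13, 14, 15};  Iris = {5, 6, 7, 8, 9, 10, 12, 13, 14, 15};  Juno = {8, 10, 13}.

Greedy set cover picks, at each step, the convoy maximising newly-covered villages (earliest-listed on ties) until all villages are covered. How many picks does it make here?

Greedy: pick Atlas (covers 10 new) → pick Bravo (covers 2 new). Total picks: 2.

2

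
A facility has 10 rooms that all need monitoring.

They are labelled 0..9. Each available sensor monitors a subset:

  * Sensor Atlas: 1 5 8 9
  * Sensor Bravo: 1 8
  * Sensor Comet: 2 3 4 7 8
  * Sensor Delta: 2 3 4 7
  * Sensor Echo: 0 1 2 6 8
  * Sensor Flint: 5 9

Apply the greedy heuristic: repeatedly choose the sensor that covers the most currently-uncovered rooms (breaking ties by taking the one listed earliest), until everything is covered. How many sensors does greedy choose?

3

Greedy: pick Comet (covers 5 new) → pick Atlas (covers 3 new) → pick Echo (covers 2 new). Total picks: 3.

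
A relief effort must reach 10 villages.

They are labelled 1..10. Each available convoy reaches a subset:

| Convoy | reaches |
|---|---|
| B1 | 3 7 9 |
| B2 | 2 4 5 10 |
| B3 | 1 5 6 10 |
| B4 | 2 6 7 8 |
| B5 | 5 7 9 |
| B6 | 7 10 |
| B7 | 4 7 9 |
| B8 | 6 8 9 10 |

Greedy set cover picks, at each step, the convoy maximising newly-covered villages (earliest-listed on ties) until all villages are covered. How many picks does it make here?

Greedy: pick B2 (covers 4 new) → pick B1 (covers 3 new) → pick B3 (covers 2 new) → pick B4 (covers 1 new). Total picks: 4.

4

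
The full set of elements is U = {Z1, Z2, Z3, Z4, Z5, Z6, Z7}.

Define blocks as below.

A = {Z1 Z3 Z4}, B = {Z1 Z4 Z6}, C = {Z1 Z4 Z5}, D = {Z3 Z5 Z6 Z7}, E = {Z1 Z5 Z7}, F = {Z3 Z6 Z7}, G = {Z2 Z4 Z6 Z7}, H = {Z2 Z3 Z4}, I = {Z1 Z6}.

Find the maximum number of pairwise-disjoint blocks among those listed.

2

H, I are pairwise disjoint (H={Z2,Z3,Z4}; I={Z1,Z6}).
Every remaining block overlaps one of these, and no 3 of the listed blocks are pairwise disjoint, so 2 is the maximum.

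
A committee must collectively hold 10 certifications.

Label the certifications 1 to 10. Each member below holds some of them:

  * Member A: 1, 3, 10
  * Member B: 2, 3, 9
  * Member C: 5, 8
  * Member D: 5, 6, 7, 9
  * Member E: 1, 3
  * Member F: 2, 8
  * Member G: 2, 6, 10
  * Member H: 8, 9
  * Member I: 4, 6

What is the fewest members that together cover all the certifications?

A and D and F and I together: A ∪ D ∪ F ∪ I = {1, 2, 3, 4, 5, 6, 7, 8, 9, 10} — every certification is covered.
Only I contains 4, so I is forced; the remaining 8 certifications need at least 3 more members (each remaining member adds at most 3) — so at least 4 members are needed, and 4 is optimal.

4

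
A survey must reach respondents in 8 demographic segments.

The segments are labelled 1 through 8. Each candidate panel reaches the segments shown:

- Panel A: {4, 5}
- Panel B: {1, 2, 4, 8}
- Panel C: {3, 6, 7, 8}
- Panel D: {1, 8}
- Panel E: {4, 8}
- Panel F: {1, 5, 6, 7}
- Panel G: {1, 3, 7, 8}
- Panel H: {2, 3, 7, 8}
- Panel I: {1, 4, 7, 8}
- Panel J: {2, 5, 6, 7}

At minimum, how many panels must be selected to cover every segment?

Take {B, H, J}. Their union is {1, 2, 3, 4, 5, 6, 7, 8}, which is all 8 segments.
No 2 of the 10 panels cover everything (all 45 combinations miss at least one segment), so 3 is optimal.

3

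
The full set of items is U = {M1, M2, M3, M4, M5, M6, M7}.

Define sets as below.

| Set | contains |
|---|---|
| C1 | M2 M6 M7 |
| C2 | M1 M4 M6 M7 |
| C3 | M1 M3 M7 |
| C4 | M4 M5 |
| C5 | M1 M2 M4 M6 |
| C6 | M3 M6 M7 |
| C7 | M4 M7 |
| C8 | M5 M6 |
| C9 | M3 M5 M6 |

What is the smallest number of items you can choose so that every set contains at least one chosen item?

H = {M4, M6, M7} meets every set (each contains at least one member of H), and |H| = 3.
No choice of 2 items meets every set, so 3 is the minimum.

3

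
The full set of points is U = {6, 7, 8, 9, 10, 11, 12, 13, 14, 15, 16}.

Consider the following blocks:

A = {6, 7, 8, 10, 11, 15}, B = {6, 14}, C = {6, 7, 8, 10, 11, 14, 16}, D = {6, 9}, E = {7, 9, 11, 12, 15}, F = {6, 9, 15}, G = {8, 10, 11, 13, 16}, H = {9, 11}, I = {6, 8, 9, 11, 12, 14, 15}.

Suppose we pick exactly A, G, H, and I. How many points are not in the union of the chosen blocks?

0

Union of A, G, H, I = {6, 7, 8, 9, 10, 11, 12, 13, 14, 15, 16} — that's every point, so 0 are uncovered.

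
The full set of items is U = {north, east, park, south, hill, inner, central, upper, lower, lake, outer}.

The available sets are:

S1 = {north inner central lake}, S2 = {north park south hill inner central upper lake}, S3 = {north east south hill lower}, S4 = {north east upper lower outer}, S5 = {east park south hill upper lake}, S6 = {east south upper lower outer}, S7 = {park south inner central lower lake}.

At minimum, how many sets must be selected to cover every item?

S2 and S6 together: S2 ∪ S6 = {north, east, park, south, hill, inner, central, upper, lower, lake, outer} — every item is covered.
No single set has all 11 items (the largest, S2, has 8), so 2 is optimal.

2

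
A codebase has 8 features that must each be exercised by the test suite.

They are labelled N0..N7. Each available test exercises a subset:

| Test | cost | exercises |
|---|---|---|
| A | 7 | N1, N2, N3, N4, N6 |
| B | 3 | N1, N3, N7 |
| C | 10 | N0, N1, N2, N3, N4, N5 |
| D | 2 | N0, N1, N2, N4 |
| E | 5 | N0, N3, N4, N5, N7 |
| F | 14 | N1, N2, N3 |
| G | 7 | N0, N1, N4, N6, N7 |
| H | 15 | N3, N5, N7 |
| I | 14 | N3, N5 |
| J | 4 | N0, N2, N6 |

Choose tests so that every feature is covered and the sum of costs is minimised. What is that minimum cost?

D, E, J together cover every feature (D ∪ E ∪ J = {N0, N1, N2, N3, N4, N5, N6, N7}); total cost 2 + 5 + 4 = 11.
The greedy pick D, B, J, E costs 14; no covering selection beats 11.

11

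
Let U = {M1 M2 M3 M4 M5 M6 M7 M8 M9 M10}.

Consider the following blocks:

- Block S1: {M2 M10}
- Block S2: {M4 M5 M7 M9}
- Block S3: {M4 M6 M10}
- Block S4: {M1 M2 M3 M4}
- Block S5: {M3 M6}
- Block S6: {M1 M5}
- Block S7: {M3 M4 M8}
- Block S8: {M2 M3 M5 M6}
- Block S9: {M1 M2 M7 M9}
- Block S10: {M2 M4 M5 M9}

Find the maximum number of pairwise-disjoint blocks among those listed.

S1, S2, S5 are pairwise disjoint (S1={M2,M10}; S2={M4,M5,M7,M9}; S5={M3,M6}).
Every remaining block overlaps one of these, and no 4 of the listed blocks are pairwise disjoint, so 3 is the maximum.

3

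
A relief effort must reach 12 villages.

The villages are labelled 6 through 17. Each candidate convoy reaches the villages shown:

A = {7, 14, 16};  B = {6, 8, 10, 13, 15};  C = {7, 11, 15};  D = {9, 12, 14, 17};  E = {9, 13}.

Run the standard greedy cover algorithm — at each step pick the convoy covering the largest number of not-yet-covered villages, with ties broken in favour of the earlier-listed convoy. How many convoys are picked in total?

4

Greedy: pick B (covers 5 new) → pick D (covers 4 new) → pick A (covers 2 new) → pick C (covers 1 new). Total picks: 4.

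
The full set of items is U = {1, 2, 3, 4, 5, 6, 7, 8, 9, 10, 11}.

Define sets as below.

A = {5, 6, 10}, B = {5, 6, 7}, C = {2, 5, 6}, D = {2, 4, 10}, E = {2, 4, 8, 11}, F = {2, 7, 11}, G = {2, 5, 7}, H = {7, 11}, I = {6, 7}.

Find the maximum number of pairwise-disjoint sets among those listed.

B, E are pairwise disjoint (B={5,6,7}; E={2,4,8,11}).
Every remaining set overlaps one of these, and no 3 of the listed sets are pairwise disjoint, so 2 is the maximum.

2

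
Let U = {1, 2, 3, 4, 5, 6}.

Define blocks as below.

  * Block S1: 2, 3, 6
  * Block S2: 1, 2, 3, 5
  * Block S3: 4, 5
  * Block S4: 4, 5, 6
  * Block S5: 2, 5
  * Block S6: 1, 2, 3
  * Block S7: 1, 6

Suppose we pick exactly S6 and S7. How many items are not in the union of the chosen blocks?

2

Union of S6, S7 = {1, 2, 3, 6}.
Not covered: 4, 5 — 2 items.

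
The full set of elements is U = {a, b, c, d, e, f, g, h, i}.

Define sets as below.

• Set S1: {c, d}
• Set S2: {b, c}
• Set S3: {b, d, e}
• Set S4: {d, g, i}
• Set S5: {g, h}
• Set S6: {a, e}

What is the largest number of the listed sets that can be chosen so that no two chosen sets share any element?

S2, S4, S6 are pairwise disjoint (S2={b,c}; S4={d,g,i}; S6={a,e}).
Every remaining set overlaps one of these, and no 4 of the listed sets are pairwise disjoint, so 3 is the maximum.

3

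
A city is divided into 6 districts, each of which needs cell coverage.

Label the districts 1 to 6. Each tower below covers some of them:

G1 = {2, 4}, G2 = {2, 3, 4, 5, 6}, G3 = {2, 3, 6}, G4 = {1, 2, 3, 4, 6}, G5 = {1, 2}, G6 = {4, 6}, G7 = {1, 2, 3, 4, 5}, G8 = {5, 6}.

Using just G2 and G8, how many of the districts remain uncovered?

Union of G2, G8 = {2, 3, 4, 5, 6}.
Not covered: 1 — 1 district.

1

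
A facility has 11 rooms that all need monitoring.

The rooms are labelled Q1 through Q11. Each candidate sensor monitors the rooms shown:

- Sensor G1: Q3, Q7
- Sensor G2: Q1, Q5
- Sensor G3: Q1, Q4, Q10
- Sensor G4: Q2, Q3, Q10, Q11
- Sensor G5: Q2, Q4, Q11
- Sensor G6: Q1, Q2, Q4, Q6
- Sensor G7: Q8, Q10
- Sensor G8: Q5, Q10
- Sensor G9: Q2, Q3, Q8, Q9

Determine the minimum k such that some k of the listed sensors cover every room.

5

Take {G1, G2, G4, G6, G9}. Their union is {Q1, Q2, Q3, Q4, Q5, Q6, Q7, Q8, Q9, Q10, Q11}, which is all 11 rooms.
No 4 of the 9 sensors cover everything (all 126 combinations miss at least one room), so 5 is optimal.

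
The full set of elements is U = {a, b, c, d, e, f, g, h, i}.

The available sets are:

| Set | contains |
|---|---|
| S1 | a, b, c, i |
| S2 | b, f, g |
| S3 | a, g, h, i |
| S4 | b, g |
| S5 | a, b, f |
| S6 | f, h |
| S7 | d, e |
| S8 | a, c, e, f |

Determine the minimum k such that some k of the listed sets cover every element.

4

S1, S3, S5, and S7 cover everything between them: the union {a, b, c, d, e, f, g, h, i} is all of U.
No 3 of the 8 sets cover everything (all 56 combinations miss at least one element), so 4 is optimal.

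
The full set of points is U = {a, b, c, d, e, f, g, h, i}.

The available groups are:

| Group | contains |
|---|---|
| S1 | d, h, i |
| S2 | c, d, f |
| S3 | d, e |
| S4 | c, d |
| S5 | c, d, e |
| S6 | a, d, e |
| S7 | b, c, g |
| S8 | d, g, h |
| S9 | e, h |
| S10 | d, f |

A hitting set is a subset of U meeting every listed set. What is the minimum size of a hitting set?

The 3 points {b, d, e} hit every group.
The groups S7, S9, S10 are pairwise disjoint, so any hitting set needs a separate point for each — at least 3. Hence 3 is optimal.

3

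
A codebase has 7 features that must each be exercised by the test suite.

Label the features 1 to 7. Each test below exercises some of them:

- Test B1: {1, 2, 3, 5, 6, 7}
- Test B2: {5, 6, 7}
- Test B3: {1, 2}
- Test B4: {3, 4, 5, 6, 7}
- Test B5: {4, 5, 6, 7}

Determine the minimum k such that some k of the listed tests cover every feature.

2

B1 and B5 together: B1 ∪ B5 = {1, 2, 3, 4, 5, 6, 7} — every feature is covered.
No single test has all 7 features (the largest, B1, has 6), so 2 is optimal.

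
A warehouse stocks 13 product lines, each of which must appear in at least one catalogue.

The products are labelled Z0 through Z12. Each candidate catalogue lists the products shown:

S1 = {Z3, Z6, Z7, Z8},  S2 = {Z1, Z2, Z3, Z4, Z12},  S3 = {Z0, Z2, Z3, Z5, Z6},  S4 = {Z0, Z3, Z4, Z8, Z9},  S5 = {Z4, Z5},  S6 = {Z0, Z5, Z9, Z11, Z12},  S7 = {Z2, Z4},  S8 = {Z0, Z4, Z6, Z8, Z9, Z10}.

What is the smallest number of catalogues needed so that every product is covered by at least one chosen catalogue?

Take {S1, S2, S6, S8}. Their union is {Z0, Z1, Z2, Z3, Z4, Z5, Z6, Z7, Z8, Z9, Z10, Z11, Z12}, which is all 13 products.
No 3 of the 8 catalogues cover everything (all 56 combinations miss at least one product), so 4 is optimal.

4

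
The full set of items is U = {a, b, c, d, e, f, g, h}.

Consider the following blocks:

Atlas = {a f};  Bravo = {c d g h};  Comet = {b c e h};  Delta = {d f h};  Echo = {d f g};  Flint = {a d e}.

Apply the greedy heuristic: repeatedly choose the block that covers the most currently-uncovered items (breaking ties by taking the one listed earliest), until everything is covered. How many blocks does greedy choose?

3

Greedy: pick Bravo (covers 4 new) → pick Atlas (covers 2 new) → pick Comet (covers 2 new). Total picks: 3.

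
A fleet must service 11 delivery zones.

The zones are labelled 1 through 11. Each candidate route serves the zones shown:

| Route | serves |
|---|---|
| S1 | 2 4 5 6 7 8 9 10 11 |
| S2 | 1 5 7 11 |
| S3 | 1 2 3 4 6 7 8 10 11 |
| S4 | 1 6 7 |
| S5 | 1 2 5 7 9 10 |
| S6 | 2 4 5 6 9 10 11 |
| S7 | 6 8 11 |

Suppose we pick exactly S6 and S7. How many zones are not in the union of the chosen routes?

Union of S6, S7 = {2, 4, 5, 6, 8, 9, 10, 11}.
Not covered: 1, 3, 7 — 3 zones.

3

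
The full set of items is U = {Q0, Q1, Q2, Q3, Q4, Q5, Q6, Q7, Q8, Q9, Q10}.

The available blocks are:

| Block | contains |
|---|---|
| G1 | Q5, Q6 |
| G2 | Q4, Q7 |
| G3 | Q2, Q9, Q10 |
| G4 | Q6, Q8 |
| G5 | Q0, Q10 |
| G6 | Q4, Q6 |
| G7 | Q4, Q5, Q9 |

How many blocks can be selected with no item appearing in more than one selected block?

3

G2, G4, G5 are pairwise disjoint (G2={Q4,Q7}; G4={Q6,Q8}; G5={Q0,Q10}).
Every remaining block overlaps one of these, and no 4 of the listed blocks are pairwise disjoint, so 3 is the maximum.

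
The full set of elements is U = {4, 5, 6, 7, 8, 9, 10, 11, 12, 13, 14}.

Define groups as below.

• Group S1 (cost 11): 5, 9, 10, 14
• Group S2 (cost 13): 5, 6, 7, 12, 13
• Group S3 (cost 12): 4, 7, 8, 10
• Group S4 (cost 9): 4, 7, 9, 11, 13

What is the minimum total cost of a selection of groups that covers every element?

45

S1, S2, S3, S4 together cover every element (S1 ∪ S2 ∪ S3 ∪ S4 = {4, 5, 6, 7, 8, 9, 10, 11, 12, 13, 14}); total cost 11 + 13 + 12 + 9 = 45.
No covering selection has total cost below 45.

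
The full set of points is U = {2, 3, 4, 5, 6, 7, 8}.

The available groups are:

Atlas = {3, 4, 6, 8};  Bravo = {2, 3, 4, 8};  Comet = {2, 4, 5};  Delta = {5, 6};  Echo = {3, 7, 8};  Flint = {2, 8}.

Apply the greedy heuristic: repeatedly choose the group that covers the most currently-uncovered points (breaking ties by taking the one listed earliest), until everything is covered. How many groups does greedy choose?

Greedy: pick Atlas (covers 4 new) → pick Comet (covers 2 new) → pick Echo (covers 1 new). Total picks: 3.

3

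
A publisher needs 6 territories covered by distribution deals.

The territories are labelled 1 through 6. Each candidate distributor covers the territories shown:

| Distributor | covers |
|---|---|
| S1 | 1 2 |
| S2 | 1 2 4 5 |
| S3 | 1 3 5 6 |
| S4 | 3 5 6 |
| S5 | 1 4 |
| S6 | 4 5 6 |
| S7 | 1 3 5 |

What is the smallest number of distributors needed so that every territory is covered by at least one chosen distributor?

2

Take {S2, S4}. Their union is {1, 2, 3, 4, 5, 6}, which is all 6 territories.
No single distributor has all 6 territories (the largest, S2, has 4), so 2 is optimal.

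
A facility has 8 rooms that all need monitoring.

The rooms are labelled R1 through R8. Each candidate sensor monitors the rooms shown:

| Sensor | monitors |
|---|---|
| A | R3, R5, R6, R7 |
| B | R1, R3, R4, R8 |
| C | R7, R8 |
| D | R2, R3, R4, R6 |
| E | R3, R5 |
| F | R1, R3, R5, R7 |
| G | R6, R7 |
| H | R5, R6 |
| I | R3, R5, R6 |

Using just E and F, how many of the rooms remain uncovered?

4

Union of E, F = {R1, R3, R5, R7}.
Not covered: R2, R4, R6, R8 — 4 rooms.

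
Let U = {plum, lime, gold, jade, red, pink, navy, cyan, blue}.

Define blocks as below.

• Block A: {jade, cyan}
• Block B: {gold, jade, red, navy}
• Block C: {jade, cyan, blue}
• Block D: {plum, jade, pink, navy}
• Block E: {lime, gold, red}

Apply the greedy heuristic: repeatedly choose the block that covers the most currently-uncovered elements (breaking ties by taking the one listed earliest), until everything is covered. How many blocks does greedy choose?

4

Greedy: pick B (covers 4 new) → pick C (covers 2 new) → pick D (covers 2 new) → pick E (covers 1 new). Total picks: 4.
(The true minimum cover uses only 3 blocks, so greedy is not optimal here.)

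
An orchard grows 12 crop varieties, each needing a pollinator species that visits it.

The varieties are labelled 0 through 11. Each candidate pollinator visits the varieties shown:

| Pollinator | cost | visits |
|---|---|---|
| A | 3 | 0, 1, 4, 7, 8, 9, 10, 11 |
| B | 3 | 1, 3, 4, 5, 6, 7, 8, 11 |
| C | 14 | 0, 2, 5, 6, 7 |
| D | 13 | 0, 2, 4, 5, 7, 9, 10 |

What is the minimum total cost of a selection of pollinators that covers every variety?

B, D together cover every variety (B ∪ D = {0, 1, 2, 3, 4, 5, 6, 7, 8, 9, 10, 11}); total cost 3 + 13 = 16.
The greedy pick A, B, D costs 19; no covering selection beats 16.

16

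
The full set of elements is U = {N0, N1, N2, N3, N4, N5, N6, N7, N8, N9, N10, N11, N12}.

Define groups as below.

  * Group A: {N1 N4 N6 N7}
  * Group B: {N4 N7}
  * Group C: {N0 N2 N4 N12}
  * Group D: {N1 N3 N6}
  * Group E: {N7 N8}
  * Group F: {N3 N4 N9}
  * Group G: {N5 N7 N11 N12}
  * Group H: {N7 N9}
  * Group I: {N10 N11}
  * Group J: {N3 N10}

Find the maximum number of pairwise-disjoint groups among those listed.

C, D, E, I are pairwise disjoint (C={N0,N2,N4,N12}; D={N1,N3,N6}; E={N7,N8}; I={N10,N11}).
Every remaining group overlaps one of these, and no 5 of the listed groups are pairwise disjoint, so 4 is the maximum.

4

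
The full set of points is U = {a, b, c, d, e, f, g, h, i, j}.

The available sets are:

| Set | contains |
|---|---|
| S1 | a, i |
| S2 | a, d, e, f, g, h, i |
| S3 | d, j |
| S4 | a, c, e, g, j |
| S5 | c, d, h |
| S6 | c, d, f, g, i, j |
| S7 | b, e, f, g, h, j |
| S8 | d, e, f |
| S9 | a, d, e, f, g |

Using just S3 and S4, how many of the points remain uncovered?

4

Union of S3, S4 = {a, c, d, e, g, j}.
Not covered: b, f, h, i — 4 points.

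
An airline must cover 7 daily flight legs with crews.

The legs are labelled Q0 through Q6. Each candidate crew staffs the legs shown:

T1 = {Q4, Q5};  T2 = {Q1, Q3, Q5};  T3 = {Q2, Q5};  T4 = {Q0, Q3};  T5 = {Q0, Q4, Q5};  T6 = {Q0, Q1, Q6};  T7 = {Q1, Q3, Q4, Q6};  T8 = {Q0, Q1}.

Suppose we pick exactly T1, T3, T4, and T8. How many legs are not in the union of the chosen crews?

Union of T1, T3, T4, T8 = {Q0, Q1, Q2, Q3, Q4, Q5}.
Not covered: Q6 — 1 leg.

1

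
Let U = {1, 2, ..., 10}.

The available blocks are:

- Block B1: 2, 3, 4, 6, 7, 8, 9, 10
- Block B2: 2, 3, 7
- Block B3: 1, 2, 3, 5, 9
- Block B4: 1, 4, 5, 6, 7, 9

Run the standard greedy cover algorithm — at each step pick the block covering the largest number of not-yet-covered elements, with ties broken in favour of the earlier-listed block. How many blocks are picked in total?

2

Greedy: pick B1 (covers 8 new) → pick B3 (covers 2 new). Total picks: 2.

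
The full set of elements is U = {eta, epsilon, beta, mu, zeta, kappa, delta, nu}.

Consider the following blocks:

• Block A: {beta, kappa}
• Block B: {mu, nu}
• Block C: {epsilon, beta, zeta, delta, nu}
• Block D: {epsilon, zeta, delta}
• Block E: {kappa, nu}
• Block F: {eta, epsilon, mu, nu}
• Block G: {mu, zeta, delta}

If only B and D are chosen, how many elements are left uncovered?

3

Union of B, D = {epsilon, mu, zeta, delta, nu}.
Not covered: eta, beta, kappa — 3 elements.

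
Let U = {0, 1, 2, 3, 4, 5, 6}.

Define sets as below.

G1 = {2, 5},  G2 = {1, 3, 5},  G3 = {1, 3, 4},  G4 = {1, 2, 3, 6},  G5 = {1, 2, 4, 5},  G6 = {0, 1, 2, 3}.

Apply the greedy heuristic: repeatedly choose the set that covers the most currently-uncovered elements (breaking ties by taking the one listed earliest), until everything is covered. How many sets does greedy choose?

3

Greedy: pick G4 (covers 4 new) → pick G5 (covers 2 new) → pick G6 (covers 1 new). Total picks: 3.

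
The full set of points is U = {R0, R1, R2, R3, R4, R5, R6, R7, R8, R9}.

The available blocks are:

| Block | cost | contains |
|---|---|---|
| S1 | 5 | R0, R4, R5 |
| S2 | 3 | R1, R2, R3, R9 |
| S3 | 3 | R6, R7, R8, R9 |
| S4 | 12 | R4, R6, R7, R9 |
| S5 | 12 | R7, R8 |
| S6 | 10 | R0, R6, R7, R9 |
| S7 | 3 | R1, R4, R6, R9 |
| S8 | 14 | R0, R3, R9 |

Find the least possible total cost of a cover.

11

S1, S2, S3 together cover every point (S1 ∪ S2 ∪ S3 = {R0, R1, R2, R3, R4, R5, R6, R7, R8, R9}); total cost 5 + 3 + 3 = 11.
No covering selection has total cost below 11.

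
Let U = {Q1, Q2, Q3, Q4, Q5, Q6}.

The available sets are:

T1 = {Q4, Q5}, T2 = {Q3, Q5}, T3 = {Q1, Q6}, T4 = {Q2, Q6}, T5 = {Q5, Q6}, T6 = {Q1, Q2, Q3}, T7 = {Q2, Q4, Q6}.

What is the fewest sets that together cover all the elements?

3

Take {T1, T4, T6}. Their union is {Q1, Q2, Q3, Q4, Q5, Q6}, which is all 6 elements.
No 2 of the 7 sets cover everything (all 21 combinations miss at least one element), so 3 is optimal.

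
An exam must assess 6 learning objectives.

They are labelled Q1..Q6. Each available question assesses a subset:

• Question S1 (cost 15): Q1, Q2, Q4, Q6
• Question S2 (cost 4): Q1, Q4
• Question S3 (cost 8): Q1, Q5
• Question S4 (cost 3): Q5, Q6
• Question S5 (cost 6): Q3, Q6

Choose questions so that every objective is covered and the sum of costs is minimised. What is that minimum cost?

24

S1, S4, S5 together cover every objective (S1 ∪ S4 ∪ S5 = {Q1, Q2, Q3, Q4, Q5, Q6}); total cost 15 + 3 + 6 = 24.
The greedy pick S4, S2, S5, S1 costs 28; no covering selection beats 24.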